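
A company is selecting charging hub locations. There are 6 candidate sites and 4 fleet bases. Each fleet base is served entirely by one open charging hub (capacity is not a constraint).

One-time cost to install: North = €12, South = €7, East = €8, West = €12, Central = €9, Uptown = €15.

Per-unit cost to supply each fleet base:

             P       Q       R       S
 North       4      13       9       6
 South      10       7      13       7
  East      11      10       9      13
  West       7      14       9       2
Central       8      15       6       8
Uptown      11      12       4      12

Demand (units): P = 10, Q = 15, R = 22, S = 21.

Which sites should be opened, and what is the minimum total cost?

For any fixed open set, each fleet base goes to its cheapest open site; total = fixed + service.
{North, South, West, Uptown}: P→North 4·10=40, Q→South 7·15=105, R→Uptown 4·22=88, S→West 2·21=42. Service 275; fixed 46; total 321.
{North, South, East, West, Uptown}: service 275 + fixed 54 = 329
{North, South, West, Central, Uptown}: P→North 4·10=40, Q→South 7·15=105, R→Uptown 4·22=88, S→West 2·21=42. Service 275; fixed 55; total 330.
{North, South, East, West, Central, Uptown}: P→North 4·10=40, Q→South 7·15=105, R→Uptown 4·22=88, S→West 2·21=42. Service 275; fixed 63; total 338.
No other subset beats 321.

Open North, South, West and Uptown; minimum total cost 321.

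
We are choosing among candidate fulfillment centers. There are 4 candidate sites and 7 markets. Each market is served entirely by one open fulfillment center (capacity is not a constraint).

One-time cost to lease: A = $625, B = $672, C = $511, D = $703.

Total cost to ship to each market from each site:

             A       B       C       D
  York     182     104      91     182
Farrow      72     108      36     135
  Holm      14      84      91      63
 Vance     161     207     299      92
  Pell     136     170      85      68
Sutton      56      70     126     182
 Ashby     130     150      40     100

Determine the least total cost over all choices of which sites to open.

For any fixed open set, each market goes to its cheapest open site; total = fixed + service.
{C}: York→C 91, Farrow→C 36, Holm→C 91, Vance→C 299, Pell→C 85, Sutton→C 126, Ashby→C 40. Service 768; fixed 511; total 1279.
{A}: service 751 + fixed 625 = 1376
{D}: service 822 + fixed 703 = 1525
{A, B, C, D}: York→C 91, Farrow→C 36, Holm→A 14, Vance→D 92, Pell→D 68, Sutton→A 56, Ashby→C 40. Service 397; fixed 2511; total 2908.
No other subset beats 1279.

Minimum total cost: 1279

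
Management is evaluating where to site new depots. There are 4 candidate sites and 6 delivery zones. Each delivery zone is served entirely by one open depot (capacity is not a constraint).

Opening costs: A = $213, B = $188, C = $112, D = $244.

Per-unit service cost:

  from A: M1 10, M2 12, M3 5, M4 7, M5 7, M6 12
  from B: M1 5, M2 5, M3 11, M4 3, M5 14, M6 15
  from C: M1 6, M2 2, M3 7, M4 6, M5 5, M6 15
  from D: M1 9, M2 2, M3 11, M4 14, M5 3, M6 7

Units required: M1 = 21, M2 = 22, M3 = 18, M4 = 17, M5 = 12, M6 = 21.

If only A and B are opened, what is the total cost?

Total cost: 1093

Each delivery zone is assigned to its cheapest site among the open ones.
{A, B}: M1→B 5·21=105, M2→B 5·22=110, M3→A 5·18=90, M4→B 3·17=51, M5→A 7·12=84, M6→A 12·21=252. Service 692; fixed 401; total 1093.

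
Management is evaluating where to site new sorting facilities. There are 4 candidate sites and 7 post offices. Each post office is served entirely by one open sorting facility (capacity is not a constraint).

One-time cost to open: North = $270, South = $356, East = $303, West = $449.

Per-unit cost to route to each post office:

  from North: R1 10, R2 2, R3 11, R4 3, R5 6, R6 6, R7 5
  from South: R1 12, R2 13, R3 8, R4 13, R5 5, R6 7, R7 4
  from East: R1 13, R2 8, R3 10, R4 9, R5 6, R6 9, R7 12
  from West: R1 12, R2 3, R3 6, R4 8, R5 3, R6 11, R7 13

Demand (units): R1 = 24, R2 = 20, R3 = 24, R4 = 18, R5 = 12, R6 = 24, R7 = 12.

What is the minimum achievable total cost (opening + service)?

Minimum total cost: 1144

For any fixed open set, each post office goes to its cheapest open site; total = fixed + service.
{North}: R1→North 10·24=240, R2→North 2·20=40, R3→North 11·24=264, R4→North 3·18=54, R5→North 6·12=72, R6→North 6·24=144, R7→North 5·12=60. Service 874; fixed 270; total 1144.
{North, South}: R1→North 10·24=240, R2→North 2·20=40, R3→South 8·24=192, R4→North 3·18=54, R5→South 5·12=60, R6→North 6·24=144, R7→South 4·12=48. Service 778; fixed 626; total 1404.
{North, East}: service 850 + fixed 573 = 1423
{North, South, East, West}: service 706 + fixed 1378 = 2084
No other subset beats 1144.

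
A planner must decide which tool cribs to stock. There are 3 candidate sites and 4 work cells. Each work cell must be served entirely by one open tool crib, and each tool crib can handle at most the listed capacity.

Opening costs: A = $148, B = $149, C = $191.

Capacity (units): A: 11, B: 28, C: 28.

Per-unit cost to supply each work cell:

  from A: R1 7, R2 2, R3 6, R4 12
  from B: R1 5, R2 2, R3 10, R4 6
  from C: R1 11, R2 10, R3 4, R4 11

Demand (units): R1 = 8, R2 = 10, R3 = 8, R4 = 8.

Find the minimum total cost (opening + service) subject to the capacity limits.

Minimum total cost: 453

Open {A, B}: R1→B 5·8=40, R2→B 2·10=20, R3→A 6·8=48, R4→B 6·8=48.
Loads: A carries 8/11, B carries 26/28. Service 156; fixed 297; total 453.
Next best feasible plan costs 480.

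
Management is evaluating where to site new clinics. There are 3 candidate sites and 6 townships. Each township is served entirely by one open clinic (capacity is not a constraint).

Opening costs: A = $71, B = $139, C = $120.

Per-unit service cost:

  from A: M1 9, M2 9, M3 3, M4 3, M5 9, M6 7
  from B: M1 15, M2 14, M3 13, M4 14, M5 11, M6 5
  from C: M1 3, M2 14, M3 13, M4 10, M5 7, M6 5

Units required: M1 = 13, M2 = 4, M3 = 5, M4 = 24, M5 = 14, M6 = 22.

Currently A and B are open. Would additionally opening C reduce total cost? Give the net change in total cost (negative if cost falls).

Current service cost with {A, B}: 476.
Adding C: each township re-picks its cheapest; new service cost 370, saving 106.
Extra fixed cost: 120. Net change = 120 − 106 = 14.
(Totals: 686 → 700.)

No — net change +14 (cost rises by 14).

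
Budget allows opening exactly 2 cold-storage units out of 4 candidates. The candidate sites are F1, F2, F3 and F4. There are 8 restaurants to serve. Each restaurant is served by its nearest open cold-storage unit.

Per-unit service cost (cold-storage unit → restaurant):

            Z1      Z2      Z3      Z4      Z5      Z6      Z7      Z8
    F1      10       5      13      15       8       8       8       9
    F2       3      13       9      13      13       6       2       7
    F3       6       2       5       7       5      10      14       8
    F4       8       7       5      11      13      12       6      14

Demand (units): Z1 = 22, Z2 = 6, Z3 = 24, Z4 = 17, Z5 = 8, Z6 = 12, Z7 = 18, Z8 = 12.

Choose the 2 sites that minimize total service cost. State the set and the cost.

Choose F2 and F3; total service cost 549.

With exactly 2 open, each restaurant uses its cheapest among the chosen.
{F2, F3}: Z1→F2 3·22=66, Z2→F3 2·6=12, Z3→F3 5·24=120, Z4→F3 7·17=119, Z5→F3 5·8=40, Z6→F2 6·12=72, Z7→F2 2·18=36, Z8→F2 7·12=84. Service cost 549.
{F2, F4}: service cost 711
{F3, F4}: service cost 747
Among all 6 size-2 choices, {F2, F3} is lowest.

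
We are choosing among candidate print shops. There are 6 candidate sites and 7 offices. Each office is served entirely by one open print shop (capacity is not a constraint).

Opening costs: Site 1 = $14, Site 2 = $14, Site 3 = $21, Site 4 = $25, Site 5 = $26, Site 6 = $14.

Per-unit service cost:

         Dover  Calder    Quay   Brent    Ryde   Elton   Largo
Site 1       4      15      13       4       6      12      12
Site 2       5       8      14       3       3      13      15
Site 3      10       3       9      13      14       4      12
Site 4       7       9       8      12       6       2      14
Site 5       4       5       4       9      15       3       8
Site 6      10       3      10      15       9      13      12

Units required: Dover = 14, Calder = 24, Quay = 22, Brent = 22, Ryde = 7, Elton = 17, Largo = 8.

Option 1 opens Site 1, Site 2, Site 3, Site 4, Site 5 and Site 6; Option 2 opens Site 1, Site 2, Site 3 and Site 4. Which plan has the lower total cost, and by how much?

Option 1: {Site 1, Site 2, Site 3, Site 4, Site 5, Site 6}: Dover→Site 1 4·14=56, Calder→Site 3 3·24=72, Quay→Site 5 4·22=88, Brent→Site 2 3·22=66, Ryde→Site 2 3·7=21, Elton→Site 4 2·17=34, Largo→Site 5 8·8=64. Service 401; fixed 114; total 515.
Option 2: {Site 1, Site 2, Site 3, Site 4}: Dover→Site 1 4·14=56, Calder→Site 3 3·24=72, Quay→Site 4 8·22=176, Brent→Site 2 3·22=66, Ryde→Site 2 3·7=21, Elton→Site 4 2·17=34, Largo→Site 1 12·8=96. Service 521; fixed 74; total 595.
Difference: |515 − 595| = 80.

Option 1 is cheaper by 80.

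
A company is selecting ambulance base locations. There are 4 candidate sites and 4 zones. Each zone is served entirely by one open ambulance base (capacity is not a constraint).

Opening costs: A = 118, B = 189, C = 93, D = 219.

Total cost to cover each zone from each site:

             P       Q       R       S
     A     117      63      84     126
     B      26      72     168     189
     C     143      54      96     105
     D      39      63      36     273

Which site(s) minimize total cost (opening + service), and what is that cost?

Open C only; minimum total cost 491.

For any fixed open set, each zone goes to its cheapest open site; total = fixed + service.
{C}: P→C 143, Q→C 54, R→C 96, S→C 105. Service 398; fixed 93; total 491.
{A}: service 390 + fixed 118 = 508
{C, D}: P→D 39, Q→C 54, R→D 36, S→C 105. Service 234; fixed 312; total 546.
{A, B, C, D}: P→B 26, Q→C 54, R→D 36, S→C 105. Service 221; fixed 619; total 840.
No other subset beats 491.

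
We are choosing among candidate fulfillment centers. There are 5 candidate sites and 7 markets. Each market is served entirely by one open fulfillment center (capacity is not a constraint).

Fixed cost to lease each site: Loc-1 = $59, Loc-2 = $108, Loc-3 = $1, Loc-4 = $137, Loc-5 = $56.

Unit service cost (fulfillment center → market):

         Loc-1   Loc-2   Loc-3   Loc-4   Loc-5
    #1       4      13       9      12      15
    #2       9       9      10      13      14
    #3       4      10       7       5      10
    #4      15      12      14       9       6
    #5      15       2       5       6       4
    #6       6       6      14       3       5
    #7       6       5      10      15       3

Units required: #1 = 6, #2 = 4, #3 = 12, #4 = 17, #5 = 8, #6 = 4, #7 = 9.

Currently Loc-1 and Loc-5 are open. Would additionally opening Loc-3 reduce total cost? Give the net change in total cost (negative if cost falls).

No — net change +1 (cost rises by 1).

Current service cost with {Loc-1, Loc-5}: 289.
Adding Loc-3: each market re-picks its cheapest; new service cost 289, saving 0.
Extra fixed cost: 1. Net change = 1 − 0 = 1.
(Totals: 404 → 405.)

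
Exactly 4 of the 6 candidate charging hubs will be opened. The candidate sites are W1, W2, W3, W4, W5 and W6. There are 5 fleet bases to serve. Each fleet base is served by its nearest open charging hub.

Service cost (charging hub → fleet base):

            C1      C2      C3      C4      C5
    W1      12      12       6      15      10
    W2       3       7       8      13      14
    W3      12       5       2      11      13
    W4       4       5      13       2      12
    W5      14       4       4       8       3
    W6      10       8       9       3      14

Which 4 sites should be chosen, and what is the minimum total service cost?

With exactly 4 open, each fleet base uses its cheapest among the chosen.
{W2, W3, W4, W5}: C1→W2 3, C2→W5 4, C3→W3 2, C4→W4 2, C5→W5 3. Service cost 14.
{W1, W3, W4, W5}: service cost 15
{W2, W3, W5, W6}: service cost 15
Among all 15 size-4 choices, {W2, W3, W4, W5} is lowest.

Choose W2, W3, W4 and W5; total service cost 14.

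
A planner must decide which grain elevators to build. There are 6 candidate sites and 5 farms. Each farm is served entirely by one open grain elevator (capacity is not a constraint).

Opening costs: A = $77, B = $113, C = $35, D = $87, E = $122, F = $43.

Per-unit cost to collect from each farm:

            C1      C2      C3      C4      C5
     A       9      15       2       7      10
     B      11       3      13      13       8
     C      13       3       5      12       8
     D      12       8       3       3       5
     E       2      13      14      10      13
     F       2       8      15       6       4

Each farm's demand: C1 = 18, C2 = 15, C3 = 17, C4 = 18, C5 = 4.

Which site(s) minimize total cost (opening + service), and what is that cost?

Open C, D and F; minimum total cost 367.

For any fixed open set, each farm goes to its cheapest open site; total = fixed + service.
{C, D, F}: C1→F 2·18=36, C2→C 3·15=45, C3→D 3·17=51, C4→D 3·18=54, C5→F 4·4=16. Service 202; fixed 165; total 367.
{C, F}: service 290 + fixed 78 = 368
{A, C, F}: service 239 + fixed 155 = 394
{A, B, C, D, E, F}: service 185 + fixed 477 = 662
No other subset beats 367.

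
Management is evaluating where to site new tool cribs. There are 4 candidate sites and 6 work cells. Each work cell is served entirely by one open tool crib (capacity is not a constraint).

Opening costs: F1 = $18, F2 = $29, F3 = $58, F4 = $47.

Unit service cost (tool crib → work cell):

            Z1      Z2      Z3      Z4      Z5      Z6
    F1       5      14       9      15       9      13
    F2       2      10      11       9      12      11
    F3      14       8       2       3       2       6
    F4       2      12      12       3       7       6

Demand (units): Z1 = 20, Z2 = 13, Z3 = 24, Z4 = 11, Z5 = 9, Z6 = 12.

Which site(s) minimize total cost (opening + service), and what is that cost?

Open F2 and F3; minimum total cost 402.

For any fixed open set, each work cell goes to its cheapest open site; total = fixed + service.
{F2, F3}: Z1→F2 2·20=40, Z2→F3 8·13=104, Z3→F3 2·24=48, Z4→F3 3·11=33, Z5→F3 2·9=18, Z6→F3 6·12=72. Service 315; fixed 87; total 402.
{F1, F2, F3}: Z1→F2 2·20=40, Z2→F3 8·13=104, Z3→F3 2·24=48, Z4→F3 3·11=33, Z5→F3 2·9=18, Z6→F3 6·12=72. Service 315; fixed 105; total 420.
{F3, F4}: service 315 + fixed 105 = 420
{F1, F2, F3, F4}: service 315 + fixed 152 = 467
No other subset beats 402.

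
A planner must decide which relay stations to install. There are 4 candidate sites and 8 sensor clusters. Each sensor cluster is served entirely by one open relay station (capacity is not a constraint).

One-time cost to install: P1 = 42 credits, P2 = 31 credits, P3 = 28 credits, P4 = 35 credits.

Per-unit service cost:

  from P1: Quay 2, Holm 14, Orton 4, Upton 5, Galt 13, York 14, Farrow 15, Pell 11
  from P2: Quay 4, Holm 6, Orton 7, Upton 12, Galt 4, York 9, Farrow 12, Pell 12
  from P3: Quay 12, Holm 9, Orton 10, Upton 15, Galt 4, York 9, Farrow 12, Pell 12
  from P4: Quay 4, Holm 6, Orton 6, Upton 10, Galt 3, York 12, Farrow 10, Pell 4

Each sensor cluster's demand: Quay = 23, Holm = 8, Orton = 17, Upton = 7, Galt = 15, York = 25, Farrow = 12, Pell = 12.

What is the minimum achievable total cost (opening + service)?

For any fixed open set, each sensor cluster goes to its cheapest open site; total = fixed + service.
{P1, P3, P4}: Quay→P1 2·23=46, Holm→P4 6·8=48, Orton→P1 4·17=68, Upton→P1 5·7=35, Galt→P4 3·15=45, York→P3 9·25=225, Farrow→P4 10·12=120, Pell→P4 4·12=48. Service 635; fixed 105; total 740.
{P1, P2, P4}: Quay→P1 2·23=46, Holm→P2 6·8=48, Orton→P1 4·17=68, Upton→P1 5·7=35, Galt→P4 3·15=45, York→P2 9·25=225, Farrow→P4 10·12=120, Pell→P4 4·12=48. Service 635; fixed 108; total 743.
{P1, P2, P3, P4}: service 635 + fixed 136 = 771
{P3}: service 1196 + fixed 28 = 1224
No other subset beats 740.

Minimum total cost: 740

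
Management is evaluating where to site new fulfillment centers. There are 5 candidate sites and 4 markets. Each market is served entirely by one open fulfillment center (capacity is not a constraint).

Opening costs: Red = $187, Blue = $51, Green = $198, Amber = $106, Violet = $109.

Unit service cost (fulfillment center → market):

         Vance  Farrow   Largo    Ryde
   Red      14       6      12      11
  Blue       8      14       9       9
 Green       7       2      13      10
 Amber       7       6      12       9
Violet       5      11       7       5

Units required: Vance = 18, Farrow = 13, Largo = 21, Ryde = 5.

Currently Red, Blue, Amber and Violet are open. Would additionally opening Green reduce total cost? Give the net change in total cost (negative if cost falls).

No — net change +146 (cost rises by 146).

Current service cost with {Red, Blue, Amber, Violet}: 340.
Adding Green: each market re-picks its cheapest; new service cost 288, saving 52.
Extra fixed cost: 198. Net change = 198 − 52 = 146.
(Totals: 793 → 939.)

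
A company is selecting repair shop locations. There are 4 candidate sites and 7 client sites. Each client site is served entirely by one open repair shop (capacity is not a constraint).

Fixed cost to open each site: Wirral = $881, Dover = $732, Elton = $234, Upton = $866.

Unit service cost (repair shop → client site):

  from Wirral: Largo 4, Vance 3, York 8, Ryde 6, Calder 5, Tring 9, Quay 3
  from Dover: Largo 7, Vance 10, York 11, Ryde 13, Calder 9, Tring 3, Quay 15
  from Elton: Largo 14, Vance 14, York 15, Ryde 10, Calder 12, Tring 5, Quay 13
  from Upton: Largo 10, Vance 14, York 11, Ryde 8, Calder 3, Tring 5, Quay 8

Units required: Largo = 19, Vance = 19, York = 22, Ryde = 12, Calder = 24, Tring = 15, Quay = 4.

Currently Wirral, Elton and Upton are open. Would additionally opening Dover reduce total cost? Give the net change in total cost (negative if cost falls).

Current service cost with {Wirral, Elton, Upton}: 540.
Adding Dover: each client site re-picks its cheapest; new service cost 510, saving 30.
Extra fixed cost: 732. Net change = 732 − 30 = 702.
(Totals: 2521 → 3223.)

No — net change +702 (cost rises by 702).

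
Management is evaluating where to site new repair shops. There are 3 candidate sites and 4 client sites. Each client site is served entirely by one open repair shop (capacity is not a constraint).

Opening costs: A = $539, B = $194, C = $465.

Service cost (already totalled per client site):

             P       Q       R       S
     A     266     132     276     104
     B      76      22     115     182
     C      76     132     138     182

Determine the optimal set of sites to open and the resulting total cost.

For any fixed open set, each client site goes to its cheapest open site; total = fixed + service.
{B}: P→B 76, Q→B 22, R→B 115, S→B 182. Service 395; fixed 194; total 589.
{C}: P→C 76, Q→C 132, R→C 138, S→C 182. Service 528; fixed 465; total 993.
{A, B}: service 317 + fixed 733 = 1050
{A, B, C}: service 317 + fixed 1198 = 1515
No other subset beats 589.

Open B only; minimum total cost 589.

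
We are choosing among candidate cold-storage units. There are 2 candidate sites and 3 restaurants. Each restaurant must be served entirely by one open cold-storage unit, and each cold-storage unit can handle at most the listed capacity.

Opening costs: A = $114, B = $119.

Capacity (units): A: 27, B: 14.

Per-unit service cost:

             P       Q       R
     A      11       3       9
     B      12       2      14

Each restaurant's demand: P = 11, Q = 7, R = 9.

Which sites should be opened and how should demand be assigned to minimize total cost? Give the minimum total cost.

Open {A}: P→A 11·11=121, Q→A 3·7=21, R→A 9·9=81.
Loads: A carries 27/27. Service 223; fixed 114; total 337.
Next best feasible plan costs 449.

Minimum total cost: 337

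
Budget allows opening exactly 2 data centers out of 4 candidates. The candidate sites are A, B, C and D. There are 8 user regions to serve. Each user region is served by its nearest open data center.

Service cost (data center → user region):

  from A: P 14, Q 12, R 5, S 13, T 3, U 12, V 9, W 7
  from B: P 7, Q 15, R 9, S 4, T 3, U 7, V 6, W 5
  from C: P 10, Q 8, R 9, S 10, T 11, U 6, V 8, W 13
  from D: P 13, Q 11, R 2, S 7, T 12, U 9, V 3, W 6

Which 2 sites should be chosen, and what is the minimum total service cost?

With exactly 2 open, each user region uses its cheapest among the chosen.
{B, D}: P→B 7, Q→D 11, R→D 2, S→B 4, T→B 3, U→B 7, V→D 3, W→B 5. Service cost 42.
{B, C}: service cost 48
{A, B}: service cost 49
Among all 6 size-2 choices, {B, D} is lowest.

Choose B and D; total service cost 42.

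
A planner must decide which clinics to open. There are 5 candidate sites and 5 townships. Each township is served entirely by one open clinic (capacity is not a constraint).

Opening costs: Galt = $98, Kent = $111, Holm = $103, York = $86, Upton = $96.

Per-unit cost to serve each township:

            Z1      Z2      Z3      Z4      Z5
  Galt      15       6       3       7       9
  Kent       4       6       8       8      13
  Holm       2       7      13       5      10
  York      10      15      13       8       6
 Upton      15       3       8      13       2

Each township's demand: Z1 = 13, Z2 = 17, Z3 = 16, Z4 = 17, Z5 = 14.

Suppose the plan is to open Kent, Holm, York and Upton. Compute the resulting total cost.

Total cost: 714

Each township is assigned to its cheapest site among the open ones.
{Kent, Holm, York, Upton}: Z1→Holm 2·13=26, Z2→Upton 3·17=51, Z3→Kent 8·16=128, Z4→Holm 5·17=85, Z5→Upton 2·14=28. Service 318; fixed 396; total 714.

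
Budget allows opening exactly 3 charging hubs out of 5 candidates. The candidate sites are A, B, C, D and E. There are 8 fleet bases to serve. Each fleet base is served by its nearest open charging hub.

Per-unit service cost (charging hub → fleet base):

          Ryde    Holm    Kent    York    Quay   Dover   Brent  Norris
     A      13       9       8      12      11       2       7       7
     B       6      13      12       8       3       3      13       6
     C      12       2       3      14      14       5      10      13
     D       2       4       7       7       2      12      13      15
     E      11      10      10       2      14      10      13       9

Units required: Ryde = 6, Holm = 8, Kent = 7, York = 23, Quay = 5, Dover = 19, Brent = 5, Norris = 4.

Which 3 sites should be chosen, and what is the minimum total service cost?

Choose A, D and E; total service cost 250.

With exactly 3 open, each fleet base uses its cheapest among the chosen.
{A, D, E}: Ryde→D 2·6=12, Holm→D 4·8=32, Kent→D 7·7=49, York→E 2·23=46, Quay→D 2·5=10, Dover→A 2·19=38, Brent→A 7·5=35, Norris→A 7·4=28. Service cost 250.
{B, C, E}: service cost 265
{C, D, E}: service cost 286
Among all 10 size-3 choices, {A, D, E} is lowest.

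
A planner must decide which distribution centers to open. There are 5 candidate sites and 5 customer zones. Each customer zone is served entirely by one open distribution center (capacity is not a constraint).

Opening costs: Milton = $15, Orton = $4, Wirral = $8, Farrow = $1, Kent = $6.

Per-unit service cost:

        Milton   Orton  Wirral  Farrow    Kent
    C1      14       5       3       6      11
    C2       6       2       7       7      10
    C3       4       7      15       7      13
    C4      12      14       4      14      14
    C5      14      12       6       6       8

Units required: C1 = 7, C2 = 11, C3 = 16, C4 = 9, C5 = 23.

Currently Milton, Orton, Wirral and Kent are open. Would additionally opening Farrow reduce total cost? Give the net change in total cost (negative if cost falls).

Current service cost with {Milton, Orton, Wirral, Kent}: 281.
Adding Farrow: each customer zone re-picks its cheapest; new service cost 281, saving 0.
Extra fixed cost: 1. Net change = 1 − 0 = 1.
(Totals: 314 → 315.)

No — net change +1 (cost rises by 1).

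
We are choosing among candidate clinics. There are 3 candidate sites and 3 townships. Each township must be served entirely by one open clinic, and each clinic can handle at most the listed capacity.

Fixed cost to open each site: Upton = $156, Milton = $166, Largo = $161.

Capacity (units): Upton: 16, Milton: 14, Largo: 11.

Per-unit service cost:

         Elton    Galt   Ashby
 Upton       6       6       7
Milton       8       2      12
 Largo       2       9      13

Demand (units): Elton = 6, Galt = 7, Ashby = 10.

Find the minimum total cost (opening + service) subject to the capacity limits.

Minimum total cost: 442

Open {Upton, Milton}: Elton→Upton 6·6=36, Galt→Milton 2·7=14, Ashby→Upton 7·10=70.
Loads: Upton carries 16/16, Milton carries 7/14. Service 120; fixed 322; total 442.
Next best feasible plan costs 454.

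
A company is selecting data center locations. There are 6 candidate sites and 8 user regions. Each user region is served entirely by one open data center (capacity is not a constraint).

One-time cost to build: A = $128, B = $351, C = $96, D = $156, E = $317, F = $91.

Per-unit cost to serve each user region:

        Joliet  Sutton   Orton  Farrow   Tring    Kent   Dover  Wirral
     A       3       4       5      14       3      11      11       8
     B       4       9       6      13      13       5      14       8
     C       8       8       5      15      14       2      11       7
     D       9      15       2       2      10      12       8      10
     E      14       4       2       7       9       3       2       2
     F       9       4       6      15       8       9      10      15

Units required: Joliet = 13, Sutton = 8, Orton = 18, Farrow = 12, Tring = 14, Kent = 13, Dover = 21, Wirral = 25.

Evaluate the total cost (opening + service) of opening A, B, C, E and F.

Total cost: 1334

Each user region is assigned to its cheapest site among the open ones.
{A, B, C, E, F}: Joliet→A 3·13=39, Sutton→A 4·8=32, Orton→E 2·18=36, Farrow→E 7·12=84, Tring→A 3·14=42, Kent→C 2·13=26, Dover→E 2·21=42, Wirral→E 2·25=50. Service 351; fixed 983; total 1334.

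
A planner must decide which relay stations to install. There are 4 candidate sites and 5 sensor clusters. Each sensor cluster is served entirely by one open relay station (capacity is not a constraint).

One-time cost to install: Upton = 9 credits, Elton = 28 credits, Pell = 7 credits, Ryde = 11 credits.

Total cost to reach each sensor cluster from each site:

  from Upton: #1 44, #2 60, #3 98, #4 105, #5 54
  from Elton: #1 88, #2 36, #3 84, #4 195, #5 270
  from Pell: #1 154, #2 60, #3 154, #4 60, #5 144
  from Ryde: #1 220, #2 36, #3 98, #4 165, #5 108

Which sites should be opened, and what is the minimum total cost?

Open Upton, Pell and Ryde; minimum total cost 319.

For any fixed open set, each sensor cluster goes to its cheapest open site; total = fixed + service.
{Upton, Pell, Ryde}: #1→Upton 44, #2→Ryde 36, #3→Upton 98, #4→Pell 60, #5→Upton 54. Service 292; fixed 27; total 319.
{Upton, Elton, Pell}: #1→Upton 44, #2→Elton 36, #3→Elton 84, #4→Pell 60, #5→Upton 54. Service 278; fixed 44; total 322.
{Upton, Pell}: service 316 + fixed 16 = 332
{Upton, Elton, Pell, Ryde}: #1→Upton 44, #2→Elton 36, #3→Elton 84, #4→Pell 60, #5→Upton 54. Service 278; fixed 55; total 333.
No other subset beats 319.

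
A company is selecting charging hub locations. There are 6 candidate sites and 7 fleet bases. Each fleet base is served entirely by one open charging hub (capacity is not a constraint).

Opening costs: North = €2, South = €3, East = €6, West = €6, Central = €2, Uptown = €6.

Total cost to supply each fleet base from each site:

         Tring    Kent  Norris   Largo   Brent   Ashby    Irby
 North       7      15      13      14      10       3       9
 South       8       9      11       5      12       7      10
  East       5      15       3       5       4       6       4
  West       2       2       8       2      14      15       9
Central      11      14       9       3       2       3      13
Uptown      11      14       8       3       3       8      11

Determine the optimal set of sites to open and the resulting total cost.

For any fixed open set, each fleet base goes to its cheapest open site; total = fixed + service.
{East, West, Central}: Tring→West 2, Kent→West 2, Norris→East 3, Largo→West 2, Brent→Central 2, Ashby→Central 3, Irby→East 4. Service 18; fixed 14; total 32.
{North, East, West}: service 20 + fixed 14 = 34
{North, East, West, Central}: service 18 + fixed 16 = 34
{North, South, East, West, Central, Uptown}: Tring→West 2, Kent→West 2, Norris→East 3, Largo→West 2, Brent→Central 2, Ashby→North 3, Irby→East 4. Service 18; fixed 25; total 43.
No other subset beats 32.

Open East, West and Central; minimum total cost 32.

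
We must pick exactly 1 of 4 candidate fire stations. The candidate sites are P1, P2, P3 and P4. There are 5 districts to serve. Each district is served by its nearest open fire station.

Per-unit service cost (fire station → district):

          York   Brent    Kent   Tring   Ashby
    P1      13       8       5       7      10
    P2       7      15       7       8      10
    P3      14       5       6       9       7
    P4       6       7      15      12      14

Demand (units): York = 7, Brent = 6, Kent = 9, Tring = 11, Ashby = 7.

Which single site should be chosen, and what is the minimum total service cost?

Choose P3 only; total service cost 330.

With exactly 1 open, each district uses its cheapest among the chosen.
{P3}: York→P3 14·7=98, Brent→P3 5·6=30, Kent→P3 6·9=54, Tring→P3 9·11=99, Ashby→P3 7·7=49. Service cost 330.
{P1}: service cost 331
{P2}: service cost 360
Among all 4 size-1 choices, {P3} is lowest.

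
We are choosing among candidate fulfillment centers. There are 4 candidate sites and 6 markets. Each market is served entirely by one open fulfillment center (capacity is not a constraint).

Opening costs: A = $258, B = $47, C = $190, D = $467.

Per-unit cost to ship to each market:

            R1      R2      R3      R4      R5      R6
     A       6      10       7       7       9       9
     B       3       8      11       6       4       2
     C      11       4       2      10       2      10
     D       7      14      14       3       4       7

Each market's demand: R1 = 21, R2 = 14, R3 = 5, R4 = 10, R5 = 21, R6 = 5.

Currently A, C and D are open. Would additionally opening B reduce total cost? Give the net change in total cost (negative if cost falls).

Current service cost with {A, C, D}: 299.
Adding B: each market re-picks its cheapest; new service cost 211, saving 88.
Extra fixed cost: 47. Net change = 47 − 88 = -41.
(Totals: 1214 → 1173.)

Yes — net change −41 (cost falls by 41).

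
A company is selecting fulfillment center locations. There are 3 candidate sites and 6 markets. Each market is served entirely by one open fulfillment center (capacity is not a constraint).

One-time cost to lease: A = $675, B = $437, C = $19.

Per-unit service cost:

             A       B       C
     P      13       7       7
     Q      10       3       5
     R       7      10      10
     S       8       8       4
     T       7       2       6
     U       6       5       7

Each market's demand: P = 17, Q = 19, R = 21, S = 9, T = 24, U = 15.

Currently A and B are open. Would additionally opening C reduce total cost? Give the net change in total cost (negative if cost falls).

Current service cost with {A, B}: 518.
Adding C: each market re-picks its cheapest; new service cost 482, saving 36.
Extra fixed cost: 19. Net change = 19 − 36 = -17.
(Totals: 1630 → 1613.)

Yes — net change −17 (cost falls by 17).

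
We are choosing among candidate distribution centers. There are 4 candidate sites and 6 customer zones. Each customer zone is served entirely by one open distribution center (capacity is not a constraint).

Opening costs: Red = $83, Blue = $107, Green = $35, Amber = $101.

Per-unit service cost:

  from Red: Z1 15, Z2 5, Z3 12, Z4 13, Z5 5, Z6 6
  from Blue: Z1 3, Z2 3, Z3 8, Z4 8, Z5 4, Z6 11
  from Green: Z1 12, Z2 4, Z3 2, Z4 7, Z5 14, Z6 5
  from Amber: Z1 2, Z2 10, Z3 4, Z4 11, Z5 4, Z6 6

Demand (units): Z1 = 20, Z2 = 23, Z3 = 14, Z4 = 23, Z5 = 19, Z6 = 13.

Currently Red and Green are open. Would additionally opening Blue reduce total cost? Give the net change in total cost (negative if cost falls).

Yes — net change −115 (cost falls by 115).

Current service cost with {Red, Green}: 681.
Adding Blue: each customer zone re-picks its cheapest; new service cost 459, saving 222.
Extra fixed cost: 107. Net change = 107 − 222 = -115.
(Totals: 799 → 684.)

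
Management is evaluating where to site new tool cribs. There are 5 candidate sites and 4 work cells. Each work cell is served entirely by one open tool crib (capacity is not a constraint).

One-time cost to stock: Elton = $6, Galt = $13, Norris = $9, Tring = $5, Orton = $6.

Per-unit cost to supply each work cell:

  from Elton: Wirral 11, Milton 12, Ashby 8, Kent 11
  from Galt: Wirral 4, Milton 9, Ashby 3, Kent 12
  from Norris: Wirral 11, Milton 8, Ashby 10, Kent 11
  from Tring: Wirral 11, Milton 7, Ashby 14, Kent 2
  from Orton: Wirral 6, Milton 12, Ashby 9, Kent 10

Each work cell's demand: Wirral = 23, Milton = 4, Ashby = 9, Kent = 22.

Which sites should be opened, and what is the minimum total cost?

For any fixed open set, each work cell goes to its cheapest open site; total = fixed + service.
{Galt, Tring}: Wirral→Galt 4·23=92, Milton→Tring 7·4=28, Ashby→Galt 3·9=27, Kent→Tring 2·22=44. Service 191; fixed 18; total 209.
{Elton, Galt, Tring}: Wirral→Galt 4·23=92, Milton→Tring 7·4=28, Ashby→Galt 3·9=27, Kent→Tring 2·22=44. Service 191; fixed 24; total 215.
{Galt, Tring, Orton}: service 191 + fixed 24 = 215
{Elton, Galt, Norris, Tring, Orton}: service 191 + fixed 39 = 230
No other subset beats 209.

Open Galt and Tring; minimum total cost 209.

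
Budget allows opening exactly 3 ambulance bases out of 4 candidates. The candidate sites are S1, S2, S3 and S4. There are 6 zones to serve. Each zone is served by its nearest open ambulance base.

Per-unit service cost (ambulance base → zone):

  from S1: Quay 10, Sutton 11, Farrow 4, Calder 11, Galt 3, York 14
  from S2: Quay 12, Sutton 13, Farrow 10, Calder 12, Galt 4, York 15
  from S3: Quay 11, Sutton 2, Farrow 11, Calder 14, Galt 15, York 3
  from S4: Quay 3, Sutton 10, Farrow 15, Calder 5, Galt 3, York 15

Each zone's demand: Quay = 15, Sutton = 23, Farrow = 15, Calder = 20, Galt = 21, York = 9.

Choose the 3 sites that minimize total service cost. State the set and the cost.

Choose S1, S3 and S4; total service cost 341.

With exactly 3 open, each zone uses its cheapest among the chosen.
{S1, S3, S4}: Quay→S4 3·15=45, Sutton→S3 2·23=46, Farrow→S1 4·15=60, Calder→S4 5·20=100, Galt→S1 3·21=63, York→S3 3·9=27. Service cost 341.
{S2, S3, S4}: service cost 431
{S1, S2, S3}: service cost 566
Among all 4 size-3 choices, {S1, S3, S4} is lowest.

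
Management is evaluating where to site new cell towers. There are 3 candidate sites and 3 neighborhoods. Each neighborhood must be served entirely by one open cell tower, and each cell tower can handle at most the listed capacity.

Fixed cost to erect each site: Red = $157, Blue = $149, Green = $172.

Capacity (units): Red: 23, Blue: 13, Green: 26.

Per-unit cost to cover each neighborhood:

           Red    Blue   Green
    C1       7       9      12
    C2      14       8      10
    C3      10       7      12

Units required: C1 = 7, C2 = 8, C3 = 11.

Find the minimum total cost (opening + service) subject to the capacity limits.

Open {Green}: C1→Green 12·7=84, C2→Green 10·8=80, C3→Green 12·11=132.
Loads: Green carries 26/26. Service 296; fixed 172; total 468.
Next best feasible plan costs 529.

Minimum total cost: 468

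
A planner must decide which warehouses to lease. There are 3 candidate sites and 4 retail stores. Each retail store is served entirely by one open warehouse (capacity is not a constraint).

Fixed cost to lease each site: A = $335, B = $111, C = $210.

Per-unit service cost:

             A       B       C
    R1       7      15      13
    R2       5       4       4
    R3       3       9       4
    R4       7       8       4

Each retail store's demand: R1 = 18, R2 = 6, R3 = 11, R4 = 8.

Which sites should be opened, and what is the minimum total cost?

For any fixed open set, each retail store goes to its cheapest open site; total = fixed + service.
{C}: R1→C 13·18=234, R2→C 4·6=24, R3→C 4·11=44, R4→C 4·8=32. Service 334; fixed 210; total 544.
{B}: service 457 + fixed 111 = 568
{A}: service 245 + fixed 335 = 580
{A, B, C}: service 215 + fixed 656 = 871
(All 7 nonempty subsets were checked; C only is lowest.)

Open C only; minimum total cost 544.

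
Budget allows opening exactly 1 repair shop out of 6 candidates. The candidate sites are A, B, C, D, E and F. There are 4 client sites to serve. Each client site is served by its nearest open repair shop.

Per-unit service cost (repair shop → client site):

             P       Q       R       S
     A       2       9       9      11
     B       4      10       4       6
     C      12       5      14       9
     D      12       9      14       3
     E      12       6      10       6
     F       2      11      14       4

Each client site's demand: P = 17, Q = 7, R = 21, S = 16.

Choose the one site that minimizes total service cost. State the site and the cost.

With exactly 1 open, each client site uses its cheapest among the chosen.
{B}: P→B 4·17=68, Q→B 10·7=70, R→B 4·21=84, S→B 6·16=96. Service cost 318.
{A}: service cost 462
{F}: service cost 469
Among all 6 size-1 choices, {B} is lowest.

Choose B only; total service cost 318.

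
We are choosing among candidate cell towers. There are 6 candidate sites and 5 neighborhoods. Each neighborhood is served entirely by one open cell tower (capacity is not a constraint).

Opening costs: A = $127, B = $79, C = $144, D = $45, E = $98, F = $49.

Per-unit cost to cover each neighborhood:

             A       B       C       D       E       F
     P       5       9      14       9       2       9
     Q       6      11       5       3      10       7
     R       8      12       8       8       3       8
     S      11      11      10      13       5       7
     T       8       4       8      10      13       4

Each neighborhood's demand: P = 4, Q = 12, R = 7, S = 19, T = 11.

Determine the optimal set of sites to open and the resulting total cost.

For any fixed open set, each neighborhood goes to its cheapest open site; total = fixed + service.
{D, E, F}: P→E 2·4=8, Q→D 3·12=36, R→E 3·7=21, S→E 5·19=95, T→F 4·11=44. Service 204; fixed 192; total 396.
{D, F}: service 305 + fixed 94 = 399
{E, F}: service 252 + fixed 147 = 399
{A, B, C, D, E, F}: P→E 2·4=8, Q→D 3·12=36, R→E 3·7=21, S→E 5·19=95, T→B 4·11=44. Service 204; fixed 542; total 746.
No other subset beats 396.

Open D, E and F; minimum total cost 396.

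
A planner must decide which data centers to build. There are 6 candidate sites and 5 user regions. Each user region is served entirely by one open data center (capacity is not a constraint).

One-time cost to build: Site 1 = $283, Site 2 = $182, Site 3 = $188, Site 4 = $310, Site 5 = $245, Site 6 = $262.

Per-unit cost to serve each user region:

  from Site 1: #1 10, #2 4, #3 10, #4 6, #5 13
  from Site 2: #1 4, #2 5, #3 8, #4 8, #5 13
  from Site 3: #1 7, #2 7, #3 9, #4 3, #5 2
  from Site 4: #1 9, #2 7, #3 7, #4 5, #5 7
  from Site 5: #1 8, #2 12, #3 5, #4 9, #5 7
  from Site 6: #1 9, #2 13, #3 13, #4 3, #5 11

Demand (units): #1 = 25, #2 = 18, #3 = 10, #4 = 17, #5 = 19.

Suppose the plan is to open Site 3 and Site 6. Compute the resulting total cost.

Each user region is assigned to its cheapest site among the open ones.
{Site 3, Site 6}: #1→Site 3 7·25=175, #2→Site 3 7·18=126, #3→Site 3 9·10=90, #4→Site 3 3·17=51, #5→Site 3 2·19=38. Service 480; fixed 450; total 930.

Total cost: 930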